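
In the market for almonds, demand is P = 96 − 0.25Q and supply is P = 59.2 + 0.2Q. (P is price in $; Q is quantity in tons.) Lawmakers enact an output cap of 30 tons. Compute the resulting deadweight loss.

$603.21

Competitive equilibrium: 96 − 0.25Q = 59.2 + 0.2Q → Q* = 81.7778, P* = 75.5556.
At Q = 30: demand price = 96 − 0.25·30 = 88.5; supply price = 59.2 + 0.2·30 = 65.2.
ΔQ = 81.7778 − 30 = 51.7778; wedge = 88.5 − 65.2 = 23.3.
Deadweight loss = ½ × 51.7778 × 23.3 = $603.21.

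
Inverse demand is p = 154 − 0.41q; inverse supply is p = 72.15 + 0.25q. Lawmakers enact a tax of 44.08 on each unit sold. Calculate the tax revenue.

Competitive equilibrium: 154 − 0.41q = 72.15 + 0.25q → q* = 124.0152, p* = 103.1538.
With the tax, the buyer price exceeds the seller price by 44.08: (154 − 0.41q) − (72.15 + 0.25q) = 44.08 → q' = 57.2273.
Tax revenue = 44.08 × 57.2273 = 2522.58.

2522.58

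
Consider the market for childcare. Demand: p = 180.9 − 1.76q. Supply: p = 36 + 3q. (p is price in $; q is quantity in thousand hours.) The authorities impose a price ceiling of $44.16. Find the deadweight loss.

Competitive equilibrium: 180.9 − 1.76q = 36 + 3q → q* = 30.4412, p* = 127.3235.
At the ceiling p = 44.16, quantity supplied = (44.16 − 36)/3 = 2.72.
Willingness to pay at q' = 2.72: 180.9 − 1.76·2.72 = 176.1128.
Δq = 30.4412 − 2.72 = 27.7212; wedge = 176.1128 − 44.16 = 131.9528.
The triangle = ½ × 27.7212 × 131.9528 = $1828.94 thousand.

$1828.94 thousand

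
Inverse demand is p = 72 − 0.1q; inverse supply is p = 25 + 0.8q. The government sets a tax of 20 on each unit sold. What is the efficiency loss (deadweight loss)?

222.22

Competitive equilibrium: 72 − 0.1q = 25 + 0.8q → q* = 52.2222, p* = 66.7778.
With the tax, the buyer price exceeds the seller price by 20: (72 − 0.1q) − (25 + 0.8q) = 20 → q' = 30.
Δq = 52.2222 − 30 = 22.2222; the wedge equals the tax, 20.
Deadweight loss = ½ × 22.2222 × 20 = 222.22.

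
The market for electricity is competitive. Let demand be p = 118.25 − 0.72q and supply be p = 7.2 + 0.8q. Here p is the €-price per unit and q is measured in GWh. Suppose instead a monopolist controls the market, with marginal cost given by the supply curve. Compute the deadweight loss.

Competitive equilibrium: 118.25 − 0.72q = 7.2 + 0.8q → q* = 73.0592, p* = 65.6474.
Marginal revenue: MR = 118.25 − 1.44q. Set MR = MC: 118.25 − 1.44q = 7.2 + 0.8q → q_m = 49.5759.
Price p_m = 118.25 − 0.72·49.5759 = 82.5554; MC(q_m) = 7.2 + 0.8·49.5759 = 46.8607.
Competitive q* = 73.0592, so Δq = 23.4833; wedge = 82.5554 − 46.8607 = 35.6947.
DWL = ½ × 23.4833 × 35.6947 = €419.11.

€419.11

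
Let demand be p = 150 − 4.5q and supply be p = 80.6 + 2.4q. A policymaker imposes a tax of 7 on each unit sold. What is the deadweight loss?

3.55

Competitive equilibrium: 150 − 4.5q = 80.6 + 2.4q → q* = 10.058, p* = 104.7391.
With the tax, the buyer price exceeds the seller price by 7: (150 − 4.5q) − (80.6 + 2.4q) = 7 → q' = 9.0435.
Δq = 10.058 − 9.0435 = 1.0145; the wedge equals the tax, 7.
Deadweight loss = ½ × 1.0145 × 7 = 3.55.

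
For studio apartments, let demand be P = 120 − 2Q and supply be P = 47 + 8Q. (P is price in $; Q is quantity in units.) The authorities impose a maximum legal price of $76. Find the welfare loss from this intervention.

Competitive equilibrium: 120 − 2Q = 47 + 8Q → Q* = 7.3, P* = 105.4.
At the ceiling P = 76, quantity supplied = (76 − 47)/8 = 3.625.
Willingness to pay at Q' = 3.625: 120 − 2·3.625 = 112.75.
ΔQ = 7.3 − 3.625 = 3.675; wedge = 112.75 − 76 = 36.75.
DWL = ½ × 3.675 × 36.75 = $67.53.

$67.53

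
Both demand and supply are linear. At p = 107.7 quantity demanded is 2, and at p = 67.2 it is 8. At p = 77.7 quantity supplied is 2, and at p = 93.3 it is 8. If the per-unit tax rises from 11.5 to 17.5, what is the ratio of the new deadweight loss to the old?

Demand slope = (67.2 − 107.7)/(8 − 2) = −6.75, so p = 121.2 − 6.75q.
Supply slope = (93.3 − 77.7)/(8 − 2) = 2.6, so p = 72.5 + 2.6q.
Competitive equilibrium: 121.2 − 6.75q = 72.5 + 2.6q → q* = 5.2086, p* = 86.0422.
For a per-unit tax t: Δq = t/9.35, so DWL = ½·t·(t/9.35) = t²/18.7.
At t = 11.5: DWL = 7.072. At t = 17.5: DWL = 16.377.
Ratio = (17.5/11.5)² = 2.316.

2.316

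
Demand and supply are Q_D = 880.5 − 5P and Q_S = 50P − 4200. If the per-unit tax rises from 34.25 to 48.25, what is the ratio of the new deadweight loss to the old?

In inverse form: demand P = 176.1 − 0.2Q, supply P = 84 + 0.02Q.
Competitive equilibrium: 176.1 − 0.2Q = 84 + 0.02Q → Q* = 418.6364, P* = 92.3727.
For a per-unit tax t: ΔQ = t/0.22, so DWL = ½·t·(t/0.22) = t²/0.44.
At t = 34.25: DWL = 2666.051. At t = 48.25: DWL = 5291.051.
Ratio = (48.25/34.25)² = 1.985.

1.985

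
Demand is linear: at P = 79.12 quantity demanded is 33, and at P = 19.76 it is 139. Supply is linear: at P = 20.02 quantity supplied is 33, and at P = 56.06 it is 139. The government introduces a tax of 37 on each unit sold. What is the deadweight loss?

760.56

Demand slope = (19.76 − 79.12)/(139 − 33) = −0.56, so P = 97.6 − 0.56Q.
Supply slope = (56.06 − 20.02)/(139 − 33) = 0.34, so P = 8.8 + 0.34Q.
Competitive equilibrium: 97.6 − 0.56Q = 8.8 + 0.34Q → Q* = 98.6667, P* = 42.3467.
With the tax, the buyer price exceeds the seller price by 37: (97.6 − 0.56Q) − (8.8 + 0.34Q) = 37 → Q' = 57.5556.
ΔQ = 98.6667 − 57.5556 = 41.1111; the wedge equals the tax, 37.
Deadweight loss = ½ × 41.1111 × 37 = 760.56.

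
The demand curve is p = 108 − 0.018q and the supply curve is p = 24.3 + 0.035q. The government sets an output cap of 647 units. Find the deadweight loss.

Competitive equilibrium: 108 − 0.018q = 24.3 + 0.035q → q* = 1579.2453, p* = 79.5736.
At q = 647: demand price = 108 − 0.018·647 = 96.354; supply price = 24.3 + 0.035·647 = 46.945.
Δq = 1579.2453 − 647 = 932.2453; wedge = 96.354 − 46.945 = 49.409.
DWL = ½ × 932.2453 × 49.409 = 23030.65.

23030.65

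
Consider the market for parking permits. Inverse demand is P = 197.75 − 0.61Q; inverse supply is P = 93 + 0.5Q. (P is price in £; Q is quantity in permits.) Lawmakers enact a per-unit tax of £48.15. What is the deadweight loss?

£1044.33

Competitive equilibrium: 197.75 − 0.61Q = 93 + 0.5Q → Q* = 94.3694, P* = 140.1847.
With the tax, the buyer price exceeds the seller price by 48.15: (197.75 − 0.61Q) − (93 + 0.5Q) = 48.15 → Q' = 50.991.
ΔQ = 94.3694 − 50.991 = 43.3784; the wedge equals the tax, 48.15.
Deadweight loss = ½ × 43.3784 × 48.15 = £1044.33.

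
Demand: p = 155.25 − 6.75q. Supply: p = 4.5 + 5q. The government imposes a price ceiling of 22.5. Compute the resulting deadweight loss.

500.49

Competitive equilibrium: 155.25 − 6.75q = 4.5 + 5q → q* = 12.8298, p* = 68.6489.
At the ceiling p = 22.5, quantity supplied = (22.5 − 4.5)/5 = 3.6.
Willingness to pay at q' = 3.6: 155.25 − 6.75·3.6 = 130.95.
Δq = 12.8298 − 3.6 = 9.2298; wedge = 130.95 − 22.5 = 108.45.
DWL = ½ × 9.2298 × 108.45 = 500.49.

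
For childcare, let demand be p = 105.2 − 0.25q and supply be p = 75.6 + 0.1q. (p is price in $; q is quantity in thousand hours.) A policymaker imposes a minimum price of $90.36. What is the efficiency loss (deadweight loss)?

Competitive equilibrium: 105.2 − 0.25q = 75.6 + 0.1q → q* = 84.5714, p* = 84.0571.
At the floor p = 90.36, quantity demanded = (105.2 − 90.36)/0.25 = 59.36.
Sellers' marginal cost at q' = 59.36: 75.6 + 0.1·59.36 = 81.536.
Δq = 84.5714 − 59.36 = 25.2114; wedge = 90.36 − 81.536 = 8.824.
Deadweight loss = ½ × 25.2114 × 8.824 = $111.23 thousand.

$111.23 thousand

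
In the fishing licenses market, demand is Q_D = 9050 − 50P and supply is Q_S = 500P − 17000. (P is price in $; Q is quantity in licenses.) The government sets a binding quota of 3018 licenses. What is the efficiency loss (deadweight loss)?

$147659.20

In inverse form: demand P = 181 − 0.02Q, supply P = 34 + 0.002Q.
Competitive equilibrium: 181 − 0.02Q = 34 + 0.002Q → Q* = 6681.8182, P* = 47.3636.
At Q = 3018: demand price = 181 − 0.02·3018 = 120.64; supply price = 34 + 0.002·3018 = 40.036.
ΔQ = 6681.8182 − 3018 = 3663.8182; wedge = 120.64 − 40.036 = 80.604.
DWL = ½ × 3663.8182 × 80.604 = $147659.20.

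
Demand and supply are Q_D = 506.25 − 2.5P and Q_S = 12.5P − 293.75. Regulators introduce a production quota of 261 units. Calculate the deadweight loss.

In inverse form: demand P = 202.5 − 0.4Q, supply P = 23.5 + 0.08Q.
Competitive equilibrium: 202.5 − 0.4Q = 23.5 + 0.08Q → Q* = 372.9167, P* = 53.3333.
At Q = 261: demand price = 202.5 − 0.4·261 = 98.1; supply price = 23.5 + 0.08·261 = 44.38.
ΔQ = 372.9167 − 261 = 111.9167; wedge = 98.1 − 44.38 = 53.72.
Welfare loss = ½ × 111.9167 × 53.72 = 3006.08.

3006.08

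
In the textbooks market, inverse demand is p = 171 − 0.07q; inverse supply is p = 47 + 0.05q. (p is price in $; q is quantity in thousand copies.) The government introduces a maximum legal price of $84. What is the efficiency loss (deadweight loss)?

Competitive equilibrium: 171 − 0.07q = 47 + 0.05q → q* = 1033.3333, p* = 98.6667.
At the ceiling p = 84, quantity supplied = (84 − 47)/0.05 = 740.
Willingness to pay at q' = 740: 171 − 0.07·740 = 119.2.
Δq = 1033.3333 − 740 = 293.3333; wedge = 119.2 − 84 = 35.2.
Deadweight loss = ½ × 293.3333 × 35.2 = $5162.67 thousand.

$5162.67 thousand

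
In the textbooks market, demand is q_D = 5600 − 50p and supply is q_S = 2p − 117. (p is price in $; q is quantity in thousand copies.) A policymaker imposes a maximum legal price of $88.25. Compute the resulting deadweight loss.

$489.38 thousand

In inverse form: demand p = 112 − 0.02q, supply p = 58.5 + 0.5q.
Competitive equilibrium: 112 − 0.02q = 58.5 + 0.5q → q* = 102.8846, p* = 109.9423.
At the ceiling p = 88.25, quantity supplied = (88.25 − 58.5)/0.5 = 59.5.
Willingness to pay at q' = 59.5: 112 − 0.02·59.5 = 110.81.
Δq = 102.8846 − 59.5 = 43.3846; wedge = 110.81 − 88.25 = 22.56.
The triangle = ½ × 43.3846 × 22.56 = $489.38 thousand.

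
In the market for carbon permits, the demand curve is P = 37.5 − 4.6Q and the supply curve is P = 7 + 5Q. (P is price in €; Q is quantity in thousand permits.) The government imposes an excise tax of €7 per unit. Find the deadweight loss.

Competitive equilibrium: 37.5 − 4.6Q = 7 + 5Q → Q* = 3.1771, P* = 22.8854.
With the tax, the buyer price exceeds the seller price by 7: (37.5 − 4.6Q) − (7 + 5Q) = 7 → Q' = 2.4479.
ΔQ = 3.1771 − 2.4479 = 0.7292; the wedge equals the tax, 7.
The triangle = ½ × 0.7292 × 7 = €2.55 thousand.

€2.55 thousand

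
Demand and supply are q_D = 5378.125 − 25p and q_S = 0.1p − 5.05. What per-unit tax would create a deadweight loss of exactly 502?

100.4

In inverse form: demand p = 215.125 − 0.04q, supply p = 50.5 + 10q.
Competitive equilibrium: 215.125 − 0.04q = 50.5 + 10q → q* = 16.3969, p* = 214.4691.
A tax t gives Δq = t/10.04 and wedge t, so DWL = t²/20.08.
t²/20.08 = 502 → t² = 10080.16 → t = 100.4.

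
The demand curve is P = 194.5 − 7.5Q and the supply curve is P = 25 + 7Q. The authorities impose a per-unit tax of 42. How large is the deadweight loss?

Competitive equilibrium: 194.5 − 7.5Q = 25 + 7Q → Q* = 11.6897, P* = 106.8276.
With the tax, the buyer price exceeds the seller price by 42: (194.5 − 7.5Q) − (25 + 7Q) = 42 → Q' = 8.7931.
ΔQ = 11.6897 − 8.7931 = 2.8966; the wedge equals the tax, 42.
DWL = ½ × 2.8966 × 42 = 60.83.

60.83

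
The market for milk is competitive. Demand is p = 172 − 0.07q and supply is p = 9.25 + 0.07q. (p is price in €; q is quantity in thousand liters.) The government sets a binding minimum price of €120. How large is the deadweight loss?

Competitive equilibrium: 172 − 0.07q = 9.25 + 0.07q → q* = 1162.5, p* = 90.625.
At the floor p = 120, quantity demanded = (172 − 120)/0.07 = 742.8571.
Sellers' marginal cost at q' = 742.8571: 9.25 + 0.07·742.8571 = 61.25.
Δq = 1162.5 − 742.8571 = 419.6429; wedge = 120 − 61.25 = 58.75.
DWL = ½ × 419.6429 × 58.75 = €12327.01 thousand.

€12327.01 thousand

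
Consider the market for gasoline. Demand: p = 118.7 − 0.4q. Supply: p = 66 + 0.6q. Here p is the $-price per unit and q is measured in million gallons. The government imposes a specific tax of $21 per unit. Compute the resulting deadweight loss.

Competitive equilibrium: 118.7 − 0.4q = 66 + 0.6q → q* = 52.7, p* = 97.62.
With the tax, the buyer price exceeds the seller price by 21: (118.7 − 0.4q) − (66 + 0.6q) = 21 → q' = 31.7.
Δq = 52.7 − 31.7 = 21; the wedge equals the tax, 21.
The triangle = ½ × 21 × 21 = $220.50 million.

$220.50 million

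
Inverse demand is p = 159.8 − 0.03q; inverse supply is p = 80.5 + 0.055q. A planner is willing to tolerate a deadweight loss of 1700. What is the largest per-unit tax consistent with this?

17

Competitive equilibrium: 159.8 − 0.03q = 80.5 + 0.055q → q* = 932.9412, p* = 131.8118.
A tax t gives Δq = t/0.085 and wedge t, so DWL = t²/0.17.
t²/0.17 = 1700 → t² = 289 → t = 17.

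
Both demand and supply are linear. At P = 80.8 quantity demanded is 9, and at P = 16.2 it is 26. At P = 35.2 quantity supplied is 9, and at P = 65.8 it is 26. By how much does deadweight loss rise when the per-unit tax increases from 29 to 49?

Demand slope = (16.2 − 80.8)/(26 − 9) = −3.8, so P = 115 − 3.8Q.
Supply slope = (65.8 − 35.2)/(26 − 9) = 1.8, so P = 19 + 1.8Q.
Competitive equilibrium: 115 − 3.8Q = 19 + 1.8Q → Q* = 17.1429, P* = 49.8571.
For a per-unit tax t: ΔQ = t/5.6, so DWL = ½·t·(t/5.6) = t²/11.2.
At t = 29: DWL = 75.089. At t = 49: DWL = 214.375.
Increase = 214.375 − 75.089 = 139.29.

139.29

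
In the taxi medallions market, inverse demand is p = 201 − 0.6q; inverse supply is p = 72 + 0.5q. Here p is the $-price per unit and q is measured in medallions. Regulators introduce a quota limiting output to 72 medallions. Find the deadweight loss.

$1127.29

Competitive equilibrium: 201 − 0.6q = 72 + 0.5q → q* = 117.2727, p* = 130.6364.
At q = 72: demand price = 201 − 0.6·72 = 157.8; supply price = 72 + 0.5·72 = 108.
Δq = 117.2727 − 72 = 45.2727; wedge = 157.8 − 108 = 49.8.
DWL = ½ × 45.2727 × 49.8 = $1127.29.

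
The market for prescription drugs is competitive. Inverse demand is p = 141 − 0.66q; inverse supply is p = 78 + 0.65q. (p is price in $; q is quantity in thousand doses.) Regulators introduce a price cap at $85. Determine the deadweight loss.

Competitive equilibrium: 141 − 0.66q = 78 + 0.65q → q* = 48.0916, p* = 109.2595.
At the ceiling p = 85, quantity supplied = (85 − 78)/0.65 = 10.7692.
Willingness to pay at q' = 10.7692: 141 − 0.66·10.7692 = 133.8923.
Δq = 48.0916 − 10.7692 = 37.3224; wedge = 133.8923 − 85 = 48.8923.
Welfare loss = ½ × 37.3224 × 48.8923 = $912.39 thousand.

$912.39 thousand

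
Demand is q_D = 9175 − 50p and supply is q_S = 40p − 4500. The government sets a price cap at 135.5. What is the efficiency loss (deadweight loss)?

In inverse form: demand p = 183.5 − 0.02q, supply p = 112.5 + 0.025q.
Competitive equilibrium: 183.5 − 0.02q = 112.5 + 0.025q → q* = 1577.7778, p* = 151.9444.
At the ceiling p = 135.5, quantity supplied = (135.5 − 112.5)/0.025 = 920.
Willingness to pay at q' = 920: 183.5 − 0.02·920 = 165.1.
Δq = 1577.7778 − 920 = 657.7778; wedge = 165.1 − 135.5 = 29.6.
DWL = ½ × 657.7778 × 29.6 = 9735.11.

9735.11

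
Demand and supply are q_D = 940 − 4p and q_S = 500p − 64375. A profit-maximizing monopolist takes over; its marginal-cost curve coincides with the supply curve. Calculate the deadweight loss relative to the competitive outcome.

5555.20

In inverse form: demand p = 235 − 0.25q, supply p = 128.75 + 0.002q.
Competitive equilibrium: 235 − 0.25q = 128.75 + 0.002q → q* = 421.62698, p* = 129.59325.
Marginal revenue: MR = 235 − 0.5q. Set MR = MC: 235 − 0.5q = 128.75 + 0.002q → q_m = 211.65339.
Price p_m = 235 − 0.25·211.65339 = 182.08665; MC(q_m) = 128.75 + 0.002·211.65339 = 129.17331.
Competitive q* = 421.62698, so Δq = 209.97359; wedge = 182.08665 − 129.17331 = 52.91334.
Deadweight loss = ½ × 209.97359 × 52.91334 = 5555.20.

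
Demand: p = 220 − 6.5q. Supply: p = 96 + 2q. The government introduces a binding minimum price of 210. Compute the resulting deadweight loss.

723.76

Competitive equilibrium: 220 − 6.5q = 96 + 2q → q* = 14.5882, p* = 125.1765.
At the floor p = 210, quantity demanded = (220 − 210)/6.5 = 1.5385.
Sellers' marginal cost at q' = 1.5385: 96 + 2·1.5385 = 99.077.
Δq = 14.5882 − 1.5385 = 13.0497; wedge = 210 − 99.077 = 110.923.
DWL = ½ × 13.0497 × 110.923 = 723.76.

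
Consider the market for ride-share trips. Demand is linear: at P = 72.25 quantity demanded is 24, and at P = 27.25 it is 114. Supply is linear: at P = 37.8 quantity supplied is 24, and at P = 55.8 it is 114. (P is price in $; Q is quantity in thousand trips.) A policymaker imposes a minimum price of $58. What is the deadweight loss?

Demand slope = (27.25 − 72.25)/(114 − 24) = −0.5, so P = 84.25 − 0.5Q.
Supply slope = (55.8 − 37.8)/(114 − 24) = 0.2, so P = 33 + 0.2Q.
Competitive equilibrium: 84.25 − 0.5Q = 33 + 0.2Q → Q* = 73.2143, P* = 47.6429.
At the floor P = 58, quantity demanded = (84.25 − 58)/0.5 = 52.5.
Sellers' marginal cost at Q' = 52.5: 33 + 0.2·52.5 = 43.5.
ΔQ = 73.2143 − 52.5 = 20.7143; wedge = 58 − 43.5 = 14.5.
The triangle = ½ × 20.7143 × 14.5 = $150.18 thousand.

$150.18 thousand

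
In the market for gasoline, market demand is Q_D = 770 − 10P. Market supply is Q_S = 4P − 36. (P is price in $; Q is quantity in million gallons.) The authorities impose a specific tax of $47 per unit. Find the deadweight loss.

$3155.71 million

In inverse form: demand P = 77 − 0.1Q, supply P = 9 + 0.25Q.
Competitive equilibrium: 77 − 0.1Q = 9 + 0.25Q → Q* = 194.2857, P* = 57.5714.
With the tax, the buyer price exceeds the seller price by 47: (77 − 0.1Q) − (9 + 0.25Q) = 47 → Q' = 60.
ΔQ = 194.2857 − 60 = 134.2857; the wedge equals the tax, 47.
Deadweight loss = ½ × 134.2857 × 47 = $3155.71 million.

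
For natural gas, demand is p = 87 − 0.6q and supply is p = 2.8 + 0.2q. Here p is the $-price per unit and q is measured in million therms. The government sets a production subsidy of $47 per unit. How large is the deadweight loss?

$1380.625 million

Competitive equilibrium: 87 − 0.6q = 2.8 + 0.2q → q* = 105.25, p* = 23.85.
The subsidy lowers effective supply by 47: p = 0.2q − 44.2.
New quantity: 87 − 0.6q = 0.2q − 44.2 → q' = 164.
Overproduction Δq = 164 − 105.25 = 58.75; wedge = subsidy = 47.
The triangle = ½ × 58.75 × 47 = $1380.625 million.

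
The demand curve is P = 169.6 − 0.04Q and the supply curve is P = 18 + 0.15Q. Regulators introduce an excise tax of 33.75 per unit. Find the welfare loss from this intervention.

2997.53

Competitive equilibrium: 169.6 − 0.04Q = 18 + 0.15Q → Q* = 797.8947, P* = 137.6842.
With the tax, the buyer price exceeds the seller price by 33.75: (169.6 − 0.04Q) − (18 + 0.15Q) = 33.75 → Q' = 620.2632.
ΔQ = 797.8947 − 620.2632 = 177.6315; the wedge equals the tax, 33.75.
The triangle = ½ × 177.6315 × 33.75 = 2997.53.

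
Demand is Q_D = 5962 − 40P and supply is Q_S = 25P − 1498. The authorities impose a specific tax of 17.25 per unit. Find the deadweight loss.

In inverse form: demand P = 149.05 − 0.025Q, supply P = 59.92 + 0.04Q.
Competitive equilibrium: 149.05 − 0.025Q = 59.92 + 0.04Q → Q* = 1371.2308, P* = 114.7692.
With the tax, the buyer price exceeds the seller price by 17.25: (149.05 − 0.025Q) − (59.92 + 0.04Q) = 17.25 → Q' = 1105.8462.
ΔQ = 1371.2308 − 1105.8462 = 265.3846; the wedge equals the tax, 17.25.
Deadweight loss = ½ × 265.3846 × 17.25 = 2288.94.

2288.94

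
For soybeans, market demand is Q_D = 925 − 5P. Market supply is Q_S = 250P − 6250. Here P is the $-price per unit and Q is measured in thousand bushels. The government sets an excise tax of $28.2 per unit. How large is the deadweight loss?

$1949.12 thousand

In inverse form: demand P = 185 − 0.2Q, supply P = 25 + 0.004Q.
Competitive equilibrium: 185 − 0.2Q = 25 + 0.004Q → Q* = 784.3137, P* = 28.1373.
With the tax, the buyer price exceeds the seller price by 28.2: (185 − 0.2Q) − (25 + 0.004Q) = 28.2 → Q' = 646.0784.
ΔQ = 784.3137 − 646.0784 = 138.2353; the wedge equals the tax, 28.2.
Welfare loss = ½ × 138.2353 × 28.2 = $1949.12 thousand.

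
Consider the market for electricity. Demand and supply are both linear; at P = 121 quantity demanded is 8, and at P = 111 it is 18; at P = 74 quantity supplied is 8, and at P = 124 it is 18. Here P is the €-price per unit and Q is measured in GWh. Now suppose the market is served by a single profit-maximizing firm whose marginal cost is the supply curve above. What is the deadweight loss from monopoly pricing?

Demand slope = (111 − 121)/(18 − 8) = −1, so P = 129 − Q.
Supply slope = (124 − 74)/(18 − 8) = 5, so P = 34 + 5Q.
Competitive equilibrium: 129 − Q = 34 + 5Q → Q* = 15.8333, P* = 113.1667.
Marginal revenue: MR = 129 − 2Q. Set MR = MC: 129 − 2Q = 34 + 5Q → Q_m = 13.5714.
Price P_m = 129 − 1·13.5714 = 115.4286; MC(Q_m) = 34 + 5·13.5714 = 101.857.
Competitive Q* = 15.8333, so ΔQ = 2.2619; wedge = 115.4286 − 101.857 = 13.5716.
DWL = ½ × 2.2619 × 13.5716 = €15.35.

€15.35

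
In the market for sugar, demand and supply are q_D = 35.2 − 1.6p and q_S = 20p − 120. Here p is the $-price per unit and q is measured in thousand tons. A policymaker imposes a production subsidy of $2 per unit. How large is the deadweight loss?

$2.96 thousand

In inverse form: demand p = 22 − 0.625q, supply p = 6 + 0.05q.
Competitive equilibrium: 22 − 0.625q = 6 + 0.05q → q* = 23.7037, p* = 7.1852.
The subsidy lowers effective supply by 2: p = 4 + 0.05q.
New quantity: 22 − 0.625q = 4 + 0.05q → q' = 26.6667.
Overproduction Δq = 26.6667 − 23.7037 = 2.963; wedge = subsidy = 2.
The triangle = ½ × 2.963 × 2 = $2.96 thousand.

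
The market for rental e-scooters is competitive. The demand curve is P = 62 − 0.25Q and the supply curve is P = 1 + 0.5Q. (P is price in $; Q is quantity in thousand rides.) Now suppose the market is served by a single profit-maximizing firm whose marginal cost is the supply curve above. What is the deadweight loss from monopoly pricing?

$155.04 thousand

Competitive equilibrium: 62 − 0.25Q = 1 + 0.5Q → Q* = 81.3333, P* = 41.6667.
Marginal revenue: MR = 62 − 0.5Q. Set MR = MC: 62 − 0.5Q = 1 + 0.5Q → Q_m = 61.
Price P_m = 62 − 0.25·61 = 46.75; MC(Q_m) = 1 + 0.5·61 = 31.5.
Competitive Q* = 81.3333, so ΔQ = 20.3333; wedge = 46.75 − 31.5 = 15.25.
The triangle = ½ × 20.3333 × 15.25 = $155.04 thousand.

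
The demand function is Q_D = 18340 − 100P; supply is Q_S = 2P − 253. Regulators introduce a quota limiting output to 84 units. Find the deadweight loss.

In inverse form: demand P = 183.4 − 0.01Q, supply P = 126.5 + 0.5Q.
Competitive equilibrium: 183.4 − 0.01Q = 126.5 + 0.5Q → Q* = 111.5686, P* = 182.2843.
At Q = 84: demand price = 183.4 − 0.01·84 = 182.56; supply price = 126.5 + 0.5·84 = 168.5.
ΔQ = 111.5686 − 84 = 27.5686; wedge = 182.56 − 168.5 = 14.06.
Deadweight loss = ½ × 27.5686 × 14.06 = 193.81.

193.81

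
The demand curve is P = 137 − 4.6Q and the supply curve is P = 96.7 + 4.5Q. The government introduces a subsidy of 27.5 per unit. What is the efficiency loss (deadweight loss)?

41.55

Competitive equilibrium: 137 − 4.6Q = 96.7 + 4.5Q → Q* = 4.4286, P* = 116.6286.
The subsidy lowers effective supply by 27.5: P = 69.2 + 4.5Q.
New quantity: 137 − 4.6Q = 69.2 + 4.5Q → Q' = 7.4505.
Overproduction ΔQ = 7.4505 − 4.4286 = 3.0219; wedge = subsidy = 27.5.
The triangle = ½ × 3.0219 × 27.5 = 41.55.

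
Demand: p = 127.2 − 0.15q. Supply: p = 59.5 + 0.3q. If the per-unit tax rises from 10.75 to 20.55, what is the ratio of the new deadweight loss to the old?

3.654

Competitive equilibrium: 127.2 − 0.15q = 59.5 + 0.3q → q* = 150.4444, p* = 104.6333.
For a per-unit tax t: Δq = t/0.45, so DWL = ½·t·(t/0.45) = t²/0.9.
At t = 10.75: DWL = 128.403. At t = 20.55: DWL = 469.225.
Ratio = (20.55/10.75)² = 3.654.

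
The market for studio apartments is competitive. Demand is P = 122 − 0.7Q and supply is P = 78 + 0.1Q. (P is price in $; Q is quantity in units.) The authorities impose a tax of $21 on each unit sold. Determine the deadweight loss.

Competitive equilibrium: 122 − 0.7Q = 78 + 0.1Q → Q* = 55, P* = 83.5.
With the tax, the buyer price exceeds the seller price by 21: (122 − 0.7Q) − (78 + 0.1Q) = 21 → Q' = 28.75.
ΔQ = 55 − 28.75 = 26.25; the wedge equals the tax, 21.
Deadweight loss = ½ × 26.25 × 21 = $275.625.

$275.625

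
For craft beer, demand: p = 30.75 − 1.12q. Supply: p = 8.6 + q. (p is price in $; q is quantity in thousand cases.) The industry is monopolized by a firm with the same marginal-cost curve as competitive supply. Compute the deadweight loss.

Competitive equilibrium: 30.75 − 1.12q = 8.6 + q → q* = 10.4481, p* = 19.0481.
Marginal revenue: MR = 30.75 − 2.24q. Set MR = MC: 30.75 − 2.24q = 8.6 + q → q_m = 6.8364.
Price p_m = 30.75 − 1.12·6.8364 = 23.0932; MC(q_m) = 8.6 + 1·6.8364 = 15.4364.
Competitive q* = 10.4481, so Δq = 3.6117; wedge = 23.0932 − 15.4364 = 7.6568.
The triangle = ½ × 3.6117 × 7.6568 = $13.83 thousand.

$13.83 thousand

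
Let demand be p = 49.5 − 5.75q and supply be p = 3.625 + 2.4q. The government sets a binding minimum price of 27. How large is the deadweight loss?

Competitive equilibrium: 49.5 − 5.75q = 3.625 + 2.4q → q* = 5.6288, p* = 17.1342.
At the floor p = 27, quantity demanded = (49.5 − 27)/5.75 = 3.913.
Sellers' marginal cost at q' = 3.913: 3.625 + 2.4·3.913 = 13.0162.
Δq = 5.6288 − 3.913 = 1.7158; wedge = 27 − 13.0162 = 13.9838.
Welfare loss = ½ × 1.7158 × 13.9838 = 12.

12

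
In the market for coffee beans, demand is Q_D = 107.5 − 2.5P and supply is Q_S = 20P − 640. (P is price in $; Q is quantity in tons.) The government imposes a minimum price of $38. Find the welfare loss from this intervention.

$32.10

In inverse form: demand P = 43 − 0.4Q, supply P = 32 + 0.05Q.
Competitive equilibrium: 43 − 0.4Q = 32 + 0.05Q → Q* = 24.4444, P* = 33.2222.
At the floor P = 38, quantity demanded = (43 − 38)/0.4 = 12.5.
Sellers' marginal cost at Q' = 12.5: 32 + 0.05·12.5 = 32.625.
ΔQ = 24.4444 − 12.5 = 11.9444; wedge = 38 − 32.625 = 5.375.
Welfare loss = ½ × 11.9444 × 5.375 = $32.10.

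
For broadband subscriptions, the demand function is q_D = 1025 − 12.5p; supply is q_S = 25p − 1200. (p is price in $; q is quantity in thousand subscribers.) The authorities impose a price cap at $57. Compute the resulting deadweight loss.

In inverse form: demand p = 82 − 0.08q, supply p = 48 + 0.04q.
Competitive equilibrium: 82 − 0.08q = 48 + 0.04q → q* = 283.3333, p* = 59.3333.
At the ceiling p = 57, quantity supplied = (57 − 48)/0.04 = 225.
Willingness to pay at q' = 225: 82 − 0.08·225 = 64.
Δq = 283.3333 − 225 = 58.3333; wedge = 64 − 57 = 7.
The triangle = ½ × 58.3333 × 7 = $204.17 thousand.

$204.17 thousand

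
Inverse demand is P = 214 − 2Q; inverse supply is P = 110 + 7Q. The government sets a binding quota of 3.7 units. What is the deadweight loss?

Competitive equilibrium: 214 − 2Q = 110 + 7Q → Q* = 11.55556, P* = 190.88889.
At Q = 3.7: demand price = 214 − 2·3.7 = 206.6; supply price = 110 + 7·3.7 = 135.9.
ΔQ = 11.55556 − 3.7 = 7.85556; wedge = 206.6 − 135.9 = 70.7.
The triangle = ½ × 7.85556 × 70.7 = 277.69.

277.69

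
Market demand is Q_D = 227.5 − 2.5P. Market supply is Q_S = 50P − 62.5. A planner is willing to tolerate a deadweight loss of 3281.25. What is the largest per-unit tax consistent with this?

52.5

In inverse form: demand P = 91 − 0.4Q, supply P = 1.25 + 0.02Q.
Competitive equilibrium: 91 − 0.4Q = 1.25 + 0.02Q → Q* = 213.6905, P* = 5.5238.
A tax t gives ΔQ = t/0.42 and wedge t, so DWL = t²/0.84.
t²/0.84 = 3281.25 → t² = 2756.25 → t = 52.5.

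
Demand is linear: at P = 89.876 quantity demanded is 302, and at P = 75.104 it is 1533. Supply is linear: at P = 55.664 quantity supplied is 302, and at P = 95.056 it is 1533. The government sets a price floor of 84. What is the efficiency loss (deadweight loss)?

1823.23

Demand slope = (75.104 − 89.876)/(1533 − 302) = −0.012, so P = 93.5 − 0.012Q.
Supply slope = (95.056 − 55.664)/(1533 − 302) = 0.032, so P = 46 + 0.032Q.
Competitive equilibrium: 93.5 − 0.012Q = 46 + 0.032Q → Q* = 1079.54545, P* = 80.54545.
At the floor P = 84, quantity demanded = (93.5 − 84)/0.012 = 791.66667.
Sellers' marginal cost at Q' = 791.66667: 46 + 0.032·791.66667 = 71.33333.
ΔQ = 1079.54545 − 791.66667 = 287.87878; wedge = 84 − 71.33333 = 12.66667.
Welfare loss = ½ × 287.87878 × 12.66667 = 1823.23.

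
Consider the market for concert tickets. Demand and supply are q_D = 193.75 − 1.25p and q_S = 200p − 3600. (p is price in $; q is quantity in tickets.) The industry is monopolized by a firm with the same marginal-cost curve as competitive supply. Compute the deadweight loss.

In inverse form: demand p = 155 − 0.8q, supply p = 18 + 0.005q.
Competitive equilibrium: 155 − 0.8q = 18 + 0.005q → q* = 170.1863, p* = 18.8509.
Marginal revenue: MR = 155 − 1.6q. Set MR = MC: 155 − 1.6q = 18 + 0.005q → q_m = 85.3583.
Price p_m = 155 − 0.8·85.3583 = 86.7134; MC(q_m) = 18 + 0.005·85.3583 = 18.4268.
Competitive q* = 170.1863, so Δq = 84.828; wedge = 86.7134 − 18.4268 = 68.2866.
The triangle = ½ × 84.828 × 68.2866 = $2896.31.

$2896.31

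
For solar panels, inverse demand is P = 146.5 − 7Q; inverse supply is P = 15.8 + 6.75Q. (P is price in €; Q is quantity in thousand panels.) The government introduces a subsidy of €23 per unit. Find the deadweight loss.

€19.24 thousand

Competitive equilibrium: 146.5 − 7Q = 15.8 + 6.75Q → Q* = 9.5055, P* = 79.9618.
The subsidy lowers effective supply by 23: P = 6.75Q − 7.2.
New quantity: 146.5 − 7Q = 6.75Q − 7.2 → Q' = 11.1782.
Overproduction ΔQ = 11.1782 − 9.5055 = 1.6727; wedge = subsidy = 23.
Deadweight loss = ½ × 1.6727 × 23 = €19.24 thousand.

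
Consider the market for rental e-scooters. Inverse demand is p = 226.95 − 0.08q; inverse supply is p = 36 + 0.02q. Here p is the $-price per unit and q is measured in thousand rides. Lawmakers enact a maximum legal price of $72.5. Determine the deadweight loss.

$357.01 thousand

Competitive equilibrium: 226.95 − 0.08q = 36 + 0.02q → q* = 1909.5, p* = 74.19.
At the ceiling p = 72.5, quantity supplied = (72.5 − 36)/0.02 = 1825.
Willingness to pay at q' = 1825: 226.95 − 0.08·1825 = 80.95.
Δq = 1909.5 − 1825 = 84.5; wedge = 80.95 − 72.5 = 8.45.
The triangle = ½ × 84.5 × 8.45 = $357.01 thousand.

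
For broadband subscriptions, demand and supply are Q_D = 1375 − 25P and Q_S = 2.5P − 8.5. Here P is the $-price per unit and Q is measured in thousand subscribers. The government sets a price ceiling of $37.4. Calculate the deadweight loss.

In inverse form: demand P = 55 − 0.04Q, supply P = 3.4 + 0.4Q.
Competitive equilibrium: 55 − 0.04Q = 3.4 + 0.4Q → Q* = 117.2727, P* = 50.3091.
At the ceiling P = 37.4, quantity supplied = (37.4 − 3.4)/0.4 = 85.
Willingness to pay at Q' = 85: 55 − 0.04·85 = 51.6.
ΔQ = 117.2727 − 85 = 32.2727; wedge = 51.6 − 37.4 = 14.2.
Welfare loss = ½ × 32.2727 × 14.2 = $229.14 thousand.

$229.14 thousand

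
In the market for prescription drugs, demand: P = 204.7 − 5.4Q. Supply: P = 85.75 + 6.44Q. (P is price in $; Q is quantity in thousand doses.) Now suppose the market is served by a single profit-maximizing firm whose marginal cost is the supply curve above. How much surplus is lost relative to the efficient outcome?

Competitive equilibrium: 204.7 − 5.4Q = 85.75 + 6.44Q → Q* = 10.0465, P* = 150.4492.
Marginal revenue: MR = 204.7 − 10.8Q. Set MR = MC: 204.7 − 10.8Q = 85.75 + 6.44Q → Q_m = 6.8997.
Price P_m = 204.7 − 5.4·6.8997 = 167.4416; MC(Q_m) = 85.75 + 6.44·6.8997 = 130.1841.
Competitive Q* = 10.0465, so ΔQ = 3.1468; wedge = 167.4416 − 130.1841 = 37.2575.
DWL = ½ × 3.1468 × 37.2575 = $58.62 thousand.

$58.62 thousand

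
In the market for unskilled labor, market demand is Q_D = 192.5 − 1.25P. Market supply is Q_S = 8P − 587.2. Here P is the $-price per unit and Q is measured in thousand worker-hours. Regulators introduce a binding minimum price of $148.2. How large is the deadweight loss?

$2951.51 thousand

In inverse form: demand P = 154 − 0.8Q, supply P = 73.4 + 0.125Q.
Competitive equilibrium: 154 − 0.8Q = 73.4 + 0.125Q → Q* = 87.13514, P* = 84.29189.
At the floor P = 148.2, quantity demanded = (154 − 148.2)/0.8 = 7.25.
Sellers' marginal cost at Q' = 7.25: 73.4 + 0.125·7.25 = 74.30625.
ΔQ = 87.13514 − 7.25 = 79.88514; wedge = 148.2 − 74.30625 = 73.89375.
Deadweight loss = ½ × 79.88514 × 73.89375 = $2951.51 thousand.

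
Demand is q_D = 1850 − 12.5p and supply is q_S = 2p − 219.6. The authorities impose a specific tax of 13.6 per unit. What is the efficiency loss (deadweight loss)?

159.45

In inverse form: demand p = 148 − 0.08q, supply p = 109.8 + 0.5q.
Competitive equilibrium: 148 − 0.08q = 109.8 + 0.5q → q* = 65.8621, p* = 142.731.
With the tax, the buyer price exceeds the seller price by 13.6: (148 − 0.08q) − (109.8 + 0.5q) = 13.6 → q' = 42.4138.
Δq = 65.8621 − 42.4138 = 23.4483; the wedge equals the tax, 13.6.
The triangle = ½ × 23.4483 × 13.6 = 159.45.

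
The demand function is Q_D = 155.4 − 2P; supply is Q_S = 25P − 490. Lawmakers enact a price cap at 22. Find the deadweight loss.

In inverse form: demand P = 77.7 − 0.5Q, supply P = 19.6 + 0.04Q.
Competitive equilibrium: 77.7 − 0.5Q = 19.6 + 0.04Q → Q* = 107.5926, P* = 23.9037.
At the ceiling P = 22, quantity supplied = (22 − 19.6)/0.04 = 60.
Willingness to pay at Q' = 60: 77.7 − 0.5·60 = 47.7.
ΔQ = 107.5926 − 60 = 47.5926; wedge = 47.7 − 22 = 25.7.
DWL = ½ × 47.5926 × 25.7 = 611.56.

611.56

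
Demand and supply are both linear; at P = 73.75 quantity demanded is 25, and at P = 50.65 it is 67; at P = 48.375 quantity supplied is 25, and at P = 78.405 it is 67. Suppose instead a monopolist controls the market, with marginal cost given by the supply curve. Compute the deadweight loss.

117.92

Demand slope = (50.65 − 73.75)/(67 − 25) = −0.55, so P = 87.5 − 0.55Q.
Supply slope = (78.405 − 48.375)/(67 − 25) = 0.715, so P = 30.5 + 0.715Q.
Competitive equilibrium: 87.5 − 0.55Q = 30.5 + 0.715Q → Q* = 45.0593, P* = 62.7174.
Marginal revenue: MR = 87.5 − 1.1Q. Set MR = MC: 87.5 − 1.1Q = 30.5 + 0.715Q → Q_m = 31.405.
Price P_m = 87.5 − 0.55·31.405 = 70.2273; MC(Q_m) = 30.5 + 0.715·31.405 = 52.9546.
Competitive Q* = 45.0593, so ΔQ = 13.6543; wedge = 70.2273 − 52.9546 = 17.2727.
Welfare loss = ½ × 13.6543 × 17.2727 = 117.92.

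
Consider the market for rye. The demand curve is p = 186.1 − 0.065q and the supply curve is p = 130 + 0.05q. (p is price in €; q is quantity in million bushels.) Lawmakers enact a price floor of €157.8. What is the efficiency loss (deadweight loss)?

€158.13 million

Competitive equilibrium: 186.1 − 0.065q = 130 + 0.05q → q* = 487.8261, p* = 154.3913.
At the floor p = 157.8, quantity demanded = (186.1 − 157.8)/0.065 = 435.3846.
Sellers' marginal cost at q' = 435.3846: 130 + 0.05·435.3846 = 151.7692.
Δq = 487.8261 − 435.3846 = 52.4415; wedge = 157.8 − 151.7692 = 6.0308.
Welfare loss = ½ × 52.4415 × 6.0308 = €158.13 million.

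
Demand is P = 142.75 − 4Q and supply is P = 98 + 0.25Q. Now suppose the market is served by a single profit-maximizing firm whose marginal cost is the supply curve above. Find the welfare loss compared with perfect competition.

55.38

Competitive equilibrium: 142.75 − 4Q = 98 + 0.25Q → Q* = 10.5294, P* = 100.6324.
Marginal revenue: MR = 142.75 − 8Q. Set MR = MC: 142.75 − 8Q = 98 + 0.25Q → Q_m = 5.4242.
Price P_m = 142.75 − 4·5.4242 = 121.0532; MC(Q_m) = 98 + 0.25·5.4242 = 99.3561.
Competitive Q* = 10.5294, so ΔQ = 5.1052; wedge = 121.0532 − 99.3561 = 21.6971.
DWL = ½ × 5.1052 × 21.6971 = 55.38.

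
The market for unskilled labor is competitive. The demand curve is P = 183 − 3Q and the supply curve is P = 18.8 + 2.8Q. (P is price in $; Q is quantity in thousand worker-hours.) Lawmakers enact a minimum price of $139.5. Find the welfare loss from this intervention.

Competitive equilibrium: 183 − 3Q = 18.8 + 2.8Q → Q* = 28.3103, P* = 98.069.
At the floor P = 139.5, quantity demanded = (183 − 139.5)/3 = 14.5.
Sellers' marginal cost at Q' = 14.5: 18.8 + 2.8·14.5 = 59.4.
ΔQ = 28.3103 − 14.5 = 13.8103; wedge = 139.5 − 59.4 = 80.1.
DWL = ½ × 13.8103 × 80.1 = $553.10 thousand.

$553.10 thousand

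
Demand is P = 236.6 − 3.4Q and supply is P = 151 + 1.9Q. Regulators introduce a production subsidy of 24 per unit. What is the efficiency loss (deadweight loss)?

Competitive equilibrium: 236.6 − 3.4Q = 151 + 1.9Q → Q* = 16.1509, P* = 181.6868.
The subsidy lowers effective supply by 24: P = 127 + 1.9Q.
New quantity: 236.6 − 3.4Q = 127 + 1.9Q → Q' = 20.6792.
Overproduction ΔQ = 20.6792 − 16.1509 = 4.5283; wedge = subsidy = 24.
The triangle = ½ × 4.5283 × 24 = 54.34.

54.34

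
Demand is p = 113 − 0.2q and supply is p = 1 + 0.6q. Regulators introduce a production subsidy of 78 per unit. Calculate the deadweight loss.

3802.50

Competitive equilibrium: 113 − 0.2q = 1 + 0.6q → q* = 140, p* = 85.
The subsidy lowers effective supply by 78: p = 0.6q − 77.
New quantity: 113 − 0.2q = 0.6q − 77 → q' = 237.5.
Overproduction Δq = 237.5 − 140 = 97.5; wedge = subsidy = 78.
Deadweight loss = ½ × 97.5 × 78 = 3802.50.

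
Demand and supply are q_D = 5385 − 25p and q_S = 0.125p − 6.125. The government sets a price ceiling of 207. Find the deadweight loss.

In inverse form: demand p = 215.4 − 0.04q, supply p = 49 + 8q.
Competitive equilibrium: 215.4 − 0.04q = 49 + 8q → q* = 20.6965, p* = 214.5721.
At the ceiling p = 207, quantity supplied = (207 − 49)/8 = 19.75.
Willingness to pay at q' = 19.75: 215.4 − 0.04·19.75 = 214.61.
Δq = 20.6965 − 19.75 = 0.9465; wedge = 214.61 − 207 = 7.61.
Welfare loss = ½ × 0.9465 × 7.61 = 3.60.

3.60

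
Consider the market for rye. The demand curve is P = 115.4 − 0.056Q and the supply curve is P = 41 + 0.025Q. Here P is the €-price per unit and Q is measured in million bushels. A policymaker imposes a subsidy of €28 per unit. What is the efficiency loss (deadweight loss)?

Competitive equilibrium: 115.4 − 0.056Q = 41 + 0.025Q → Q* = 918.5185, P* = 63.963.
The subsidy lowers effective supply by 28: P = 13 + 0.025Q.
New quantity: 115.4 − 0.056Q = 13 + 0.025Q → Q' = 1264.1975.
Overproduction ΔQ = 1264.1975 − 918.5185 = 345.679; wedge = subsidy = 28.
Welfare loss = ½ × 345.679 × 28 = €4839.51 million.

€4839.51 million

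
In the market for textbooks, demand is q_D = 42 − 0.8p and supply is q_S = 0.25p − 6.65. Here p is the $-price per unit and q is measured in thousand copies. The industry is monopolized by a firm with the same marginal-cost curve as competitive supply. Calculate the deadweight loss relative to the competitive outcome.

$2.36 thousand

In inverse form: demand p = 52.5 − 1.25q, supply p = 26.6 + 4q.
Competitive equilibrium: 52.5 − 1.25q = 26.6 + 4q → q* = 4.9333, p* = 46.3333.
Marginal revenue: MR = 52.5 − 2.5q. Set MR = MC: 52.5 − 2.5q = 26.6 + 4q → q_m = 3.9846.
Price p_m = 52.5 − 1.25·3.9846 = 47.5193; MC(q_m) = 26.6 + 4·3.9846 = 42.5384.
Competitive q* = 4.9333, so Δq = 0.9487; wedge = 47.5193 − 42.5384 = 4.9809.
Welfare loss = ½ × 0.9487 × 4.9809 = $2.36 thousand.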